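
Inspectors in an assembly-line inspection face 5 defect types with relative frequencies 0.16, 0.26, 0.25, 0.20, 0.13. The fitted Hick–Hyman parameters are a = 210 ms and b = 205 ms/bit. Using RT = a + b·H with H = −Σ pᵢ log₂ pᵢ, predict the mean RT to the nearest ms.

676 ms

Entropy contributions −pᵢ log₂ pᵢ: 0.4230, 0.5053, 0.5000, 0.4644, 0.3826; sum H = 2.2753 bits.
RT = a + bH = 210 + 205·2.2753 = 676.44 ms.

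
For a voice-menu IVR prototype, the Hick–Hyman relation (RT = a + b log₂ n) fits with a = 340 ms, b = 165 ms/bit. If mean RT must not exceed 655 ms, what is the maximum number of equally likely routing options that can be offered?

3

Information budget: (655 − 340)/165 = 1.9091 bits, so n ≤ 2^1.9091 = 3.756 → at most 3.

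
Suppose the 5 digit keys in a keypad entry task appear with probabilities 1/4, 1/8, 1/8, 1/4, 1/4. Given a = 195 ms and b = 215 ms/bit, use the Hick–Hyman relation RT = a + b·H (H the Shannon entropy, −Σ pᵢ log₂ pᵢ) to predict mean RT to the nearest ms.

679 ms

H = −Σ pᵢ log₂ pᵢ = 0.25·2 + 0.125·3 + 0.125·3 + 0.25·2 + 0.25·2 = 2.250 bits.
RT = 195 + 215 × 2.250 = 678.75 ms.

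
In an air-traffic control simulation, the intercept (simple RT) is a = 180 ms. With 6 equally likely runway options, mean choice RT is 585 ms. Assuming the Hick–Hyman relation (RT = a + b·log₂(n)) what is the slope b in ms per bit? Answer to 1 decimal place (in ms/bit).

156.7 ms/bit

log₂(6) = 2.5850 bits.
b = (RT − a)/log₂ n = (585 − 180) / 2.5850 = 156.675 ms/bit.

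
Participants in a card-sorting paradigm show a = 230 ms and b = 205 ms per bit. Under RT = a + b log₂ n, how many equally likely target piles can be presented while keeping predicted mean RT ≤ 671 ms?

4

205·log₂ n ≤ 671 − 230 = 441, giving log₂ n ≤ 2.1512 and n ≤ 4.442. The largest whole number is 4.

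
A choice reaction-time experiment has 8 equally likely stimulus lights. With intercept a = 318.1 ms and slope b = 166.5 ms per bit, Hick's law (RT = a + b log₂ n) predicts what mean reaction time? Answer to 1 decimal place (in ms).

817.6 ms

log₂(8) = 3 bits, so RT = 318.1 + 166.5 × 3 ≈ 817.600 ms.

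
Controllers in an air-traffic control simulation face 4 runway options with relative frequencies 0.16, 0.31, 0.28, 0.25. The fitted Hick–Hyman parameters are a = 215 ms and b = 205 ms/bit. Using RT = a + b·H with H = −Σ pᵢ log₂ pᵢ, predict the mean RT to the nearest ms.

617 ms

H = 0.16·log₂(1/0.16) + 0.31·log₂(1/0.31) + 0.28·log₂(1/0.28) + 0.25·log₂(1/0.25) = 1.9610 bits.
RT = 215 + 205 × 1.9610 = 617.01 ms.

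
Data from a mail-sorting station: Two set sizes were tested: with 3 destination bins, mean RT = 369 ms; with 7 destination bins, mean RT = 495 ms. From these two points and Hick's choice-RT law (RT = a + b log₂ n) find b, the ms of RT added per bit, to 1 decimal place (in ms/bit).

b = (RT₂ − RT₁)/(log₂ n₂ − log₂ n₁) = (495 − 369)/(2.8074 − 1.5850) = 103.077 ms/bit.

103.1 ms/bit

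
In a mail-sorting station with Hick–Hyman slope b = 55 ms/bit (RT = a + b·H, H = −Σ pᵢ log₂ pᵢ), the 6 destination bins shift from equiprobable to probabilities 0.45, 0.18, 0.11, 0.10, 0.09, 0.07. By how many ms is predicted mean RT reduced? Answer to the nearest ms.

Equiprobable entropy H₀ = log₂ 6 = 2.5850 bits.
Skewed entropy H = −Σ pᵢ log₂ pᵢ = 2.2274 bits.
ΔRT = b·(H₀ − H) = 55 × 0.3576 = 19.67 ms.

20 ms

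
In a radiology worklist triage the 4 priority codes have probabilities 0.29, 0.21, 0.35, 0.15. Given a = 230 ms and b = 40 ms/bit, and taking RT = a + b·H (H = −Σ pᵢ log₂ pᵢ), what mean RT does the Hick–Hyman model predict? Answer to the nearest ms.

Entropy contributions −pᵢ log₂ pᵢ: 0.5179, 0.4728, 0.5301, 0.4105; sum H = 1.9314 bits.
RT = a + bH = 230 + 40·1.9314 = 307.25 ms.

307 ms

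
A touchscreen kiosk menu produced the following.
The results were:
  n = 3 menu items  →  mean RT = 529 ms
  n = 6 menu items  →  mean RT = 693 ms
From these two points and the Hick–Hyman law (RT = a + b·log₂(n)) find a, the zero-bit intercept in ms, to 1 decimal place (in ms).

269.1 ms

Slope: b = (693 − 529) / (log₂ 6 − log₂ 3) = 164/1.0000 = 164.000 ms/bit.
Intercept: a = 529 − 164.000·log₂(3) = 269.066 ms.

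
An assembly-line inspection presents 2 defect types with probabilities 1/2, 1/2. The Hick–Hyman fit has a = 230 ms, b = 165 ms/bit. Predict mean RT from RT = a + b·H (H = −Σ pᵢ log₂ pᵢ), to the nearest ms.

H = −Σ pᵢ log₂ pᵢ = 0.5·1 + 0.5·1 = 1.000 bits.
RT = 230 + 165 × 1.000 = 395.00 ms.

395 ms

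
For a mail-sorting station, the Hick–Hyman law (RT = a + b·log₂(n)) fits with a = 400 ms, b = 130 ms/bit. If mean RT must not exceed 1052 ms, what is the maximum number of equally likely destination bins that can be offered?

130·log₂ n ≤ 1052 − 400 = 652, giving log₂ n ≤ 5.0154 and n ≤ 32.343. The largest whole number is 32.

32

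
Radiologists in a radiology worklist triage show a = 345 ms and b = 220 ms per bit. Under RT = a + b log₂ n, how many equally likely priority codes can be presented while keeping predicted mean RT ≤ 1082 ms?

220·log₂ n ≤ 1082 − 345 = 737, giving log₂ n ≤ 3.3500 and n ≤ 10.196. The largest whole number is 10.

10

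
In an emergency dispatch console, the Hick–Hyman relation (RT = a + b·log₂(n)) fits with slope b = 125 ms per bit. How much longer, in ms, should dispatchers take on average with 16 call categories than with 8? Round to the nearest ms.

Only the slope matters, since a is common to both: ΔRT = b·log₂(n₂/n₁).
log₂(16) − log₂(8) = log₂(16/8) = log₂(2) = 1.
ΔRT = 125 × 1.0000 = 125.000 ms.

125 ms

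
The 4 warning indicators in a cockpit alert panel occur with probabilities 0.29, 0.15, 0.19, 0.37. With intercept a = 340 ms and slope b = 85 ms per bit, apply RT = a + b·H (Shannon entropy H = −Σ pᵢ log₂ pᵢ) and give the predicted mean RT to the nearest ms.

Entropy contributions −pᵢ log₂ pᵢ: 0.5179, 0.4105, 0.4552, 0.5307; sum H = 1.9144 bits.
RT = a + bH = 340 + 85·1.9144 = 502.72 ms.

503 ms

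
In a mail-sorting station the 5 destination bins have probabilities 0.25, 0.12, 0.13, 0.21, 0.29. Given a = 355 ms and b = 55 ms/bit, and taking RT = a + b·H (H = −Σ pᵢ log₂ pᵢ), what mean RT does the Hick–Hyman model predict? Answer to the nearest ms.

H = 0.25·log₂(1/0.25) + 0.12·log₂(1/0.12) + 0.13·log₂(1/0.13) + 0.21·log₂(1/0.21) + 0.29·log₂(1/0.29) = 2.2404 bits.
RT = 355 + 55 × 2.2404 = 478.22 ms.

478 ms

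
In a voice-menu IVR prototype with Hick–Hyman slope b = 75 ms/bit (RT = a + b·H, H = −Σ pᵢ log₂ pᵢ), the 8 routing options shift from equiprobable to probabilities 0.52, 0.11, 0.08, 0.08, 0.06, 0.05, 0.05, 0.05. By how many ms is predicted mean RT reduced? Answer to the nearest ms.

51 ms

The RT saving is b·ΔH. Equiprobable H₀ = log₂(8) = 3.0000 bits; with the given probabilities H = 2.3157 bits.
b·(H₀ − H) = 75 × (3.0000 − 2.3157) = 51.32 ms.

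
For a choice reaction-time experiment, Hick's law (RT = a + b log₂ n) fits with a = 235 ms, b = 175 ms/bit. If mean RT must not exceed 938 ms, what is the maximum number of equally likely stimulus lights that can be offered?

Information budget: (938 − 235)/175 = 4.0171 bits, so n ≤ 2^4.0171 = 16.191 → at most 16.

16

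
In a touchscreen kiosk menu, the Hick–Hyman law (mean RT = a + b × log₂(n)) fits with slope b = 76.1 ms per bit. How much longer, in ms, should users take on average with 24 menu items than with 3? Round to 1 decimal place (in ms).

228.3 ms

Only the slope matters, since a is common to both: ΔRT = b·log₂(n₂/n₁).
log₂(24) − log₂(3) = log₂(24/3) = log₂(8) = 3.
ΔRT = 76.1 × 3.0000 = 228.300 ms.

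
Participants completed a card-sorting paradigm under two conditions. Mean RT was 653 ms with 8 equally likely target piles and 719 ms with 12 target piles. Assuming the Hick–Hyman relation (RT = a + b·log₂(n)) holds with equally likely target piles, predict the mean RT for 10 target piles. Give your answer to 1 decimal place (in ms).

Fit slope and intercept:
  b = (719 − 653) / (log₂ 12 − log₂ 8) = 66 / (3.5850 − 3) = 112.828 ms/bit
  a = 653 − 112.828 × 3 = 314.517 ms
Then RT(10) = 314.517 + 112.828 × log₂ 10 = 314.517 + 112.828 × 3.3219 ≈ 689.322 ms.

689.3 ms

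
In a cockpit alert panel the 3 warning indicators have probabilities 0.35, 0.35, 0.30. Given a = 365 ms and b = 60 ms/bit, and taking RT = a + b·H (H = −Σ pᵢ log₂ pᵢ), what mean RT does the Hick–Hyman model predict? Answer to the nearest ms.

H = 0.35·log₂(1/0.35) + 0.35·log₂(1/0.35) + 0.30·log₂(1/0.30) = 1.5813 bits.
RT = 365 + 60 × 1.5813 = 459.88 ms.

460 ms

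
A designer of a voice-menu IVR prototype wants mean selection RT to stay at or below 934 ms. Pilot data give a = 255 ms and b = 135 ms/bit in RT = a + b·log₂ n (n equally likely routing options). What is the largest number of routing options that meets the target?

Set 255 + 135·log₂ n ≤ 934 → log₂ n ≤ (934 − 255)/135 = 5.0296.
So n ≤ 2^5.0296 = 32.664; the largest integer n is 32.

32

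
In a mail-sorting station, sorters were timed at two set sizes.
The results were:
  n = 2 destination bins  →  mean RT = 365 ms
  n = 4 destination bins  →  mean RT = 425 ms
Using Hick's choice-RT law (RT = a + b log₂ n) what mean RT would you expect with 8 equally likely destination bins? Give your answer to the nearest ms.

With log₂ n on the abscissa the relation is linear; from the two conditions:
  b = (425 − 365) / (log₂ 4 − log₂ 2) = 60 / (2 − 1) = 60 ms/bit
  a = 365 − 60 × 1 = 305 ms
Then RT(8) = 305 + 60 × log₂ 8 = 305 + 60 × 3 ≈ 485.000 ms.

485 ms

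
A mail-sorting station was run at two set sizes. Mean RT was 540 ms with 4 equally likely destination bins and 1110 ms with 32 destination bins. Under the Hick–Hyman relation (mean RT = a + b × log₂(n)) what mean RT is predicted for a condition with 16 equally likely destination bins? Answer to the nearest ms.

Solve the two-equation system in a and b:
  b = (1110 − 540) / (log₂ 32 − log₂ 4) = 570 / (5 − 2) = 190 ms/bit
  a = 540 − 190 × 2 = 160 ms
Then RT(16) = 160 + 190 × log₂ 16 = 160 + 190 × 4 ≈ 920.000 ms.

920 ms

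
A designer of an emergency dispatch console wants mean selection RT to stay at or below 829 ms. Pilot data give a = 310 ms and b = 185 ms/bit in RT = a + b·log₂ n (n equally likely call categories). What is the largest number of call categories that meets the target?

Set 310 + 185·log₂ n ≤ 829 → log₂ n ≤ (829 − 310)/185 = 2.8054.
So n ≤ 2^2.8054 = 6.991; the largest integer n is 6.

6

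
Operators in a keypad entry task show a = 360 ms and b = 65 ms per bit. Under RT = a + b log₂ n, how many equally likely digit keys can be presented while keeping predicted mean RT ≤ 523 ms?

Set 360 + 65·log₂ n ≤ 523 → log₂ n ≤ (523 − 360)/65 = 2.5077.
So n ≤ 2^2.5077 = 5.687; the largest integer n is 5.

5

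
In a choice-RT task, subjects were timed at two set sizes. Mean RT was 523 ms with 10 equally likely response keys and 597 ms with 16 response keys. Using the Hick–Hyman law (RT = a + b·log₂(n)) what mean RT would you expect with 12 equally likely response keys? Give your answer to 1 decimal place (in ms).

With log₂ n on the abscissa the relation is linear; from the two conditions:
  b = (597 − 523) / (log₂ 16 − log₂ 10) = 74 / (4 − 3.3219) = 109.133 ms/bit
  a = 523 − 109.133 × 3.3219 = 160.468 ms
Then RT(12) = 160.468 + 109.133 × log₂ 12 = 160.468 + 109.133 × 3.5850 ≈ 551.706 ms.

551.7 ms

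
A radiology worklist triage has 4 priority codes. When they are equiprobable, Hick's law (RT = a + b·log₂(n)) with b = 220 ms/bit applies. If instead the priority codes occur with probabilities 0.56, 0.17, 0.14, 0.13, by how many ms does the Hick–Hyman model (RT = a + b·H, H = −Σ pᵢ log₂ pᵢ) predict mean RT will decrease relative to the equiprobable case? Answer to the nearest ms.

70 ms

The RT saving is b·ΔH. Equiprobable H₀ = log₂(4) = 2.0000 bits; with the given probabilities H = 1.6828 bits.
b·(H₀ − H) = 220 × (2.0000 − 1.6828) = 69.79 ms.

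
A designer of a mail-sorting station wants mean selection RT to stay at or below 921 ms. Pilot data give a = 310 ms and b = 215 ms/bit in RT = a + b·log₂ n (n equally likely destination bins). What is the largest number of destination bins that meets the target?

Information budget: (921 − 310)/215 = 2.8419 bits, so n ≤ 2^2.8419 = 7.169 → at most 7.

7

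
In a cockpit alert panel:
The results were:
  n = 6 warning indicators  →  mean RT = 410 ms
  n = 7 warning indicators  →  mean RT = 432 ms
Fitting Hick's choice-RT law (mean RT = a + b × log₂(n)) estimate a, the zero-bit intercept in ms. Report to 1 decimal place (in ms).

The slope on a log₂ axis is (432 − 410) / (2.8074 − 2.5850) = 98.924 ms/bit.
a = RT₁ − b·log₂ n₁ = 410 − 98.924 × 2.5850 = 154.285 ms.

154.3 ms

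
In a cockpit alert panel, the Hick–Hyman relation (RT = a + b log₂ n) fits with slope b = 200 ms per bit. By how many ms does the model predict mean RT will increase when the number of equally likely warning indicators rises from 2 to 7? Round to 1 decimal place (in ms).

361.5 ms

The intercept a cancels: ΔRT = b·(log₂ n₂ − log₂ n₁) = b·log₂(n₂/n₁).
log₂(7) − log₂(2) = 2.8074 − 1 = 1.8074.
ΔRT = 200 × 1.8074 = 361.471 ms.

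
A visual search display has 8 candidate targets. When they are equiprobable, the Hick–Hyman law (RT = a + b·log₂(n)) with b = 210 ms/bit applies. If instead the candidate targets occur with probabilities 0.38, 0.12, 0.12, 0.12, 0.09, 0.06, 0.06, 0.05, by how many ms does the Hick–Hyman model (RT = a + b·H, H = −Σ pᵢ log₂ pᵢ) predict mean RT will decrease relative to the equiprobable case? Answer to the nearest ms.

Equiprobable entropy H₀ = log₂ 8 = 3.0000 bits.
Skewed entropy H = −Σ pᵢ log₂ pᵢ = 2.6475 bits.
ΔRT = b·(H₀ − H) = 210 × 0.3525 = 74.03 ms.

74 ms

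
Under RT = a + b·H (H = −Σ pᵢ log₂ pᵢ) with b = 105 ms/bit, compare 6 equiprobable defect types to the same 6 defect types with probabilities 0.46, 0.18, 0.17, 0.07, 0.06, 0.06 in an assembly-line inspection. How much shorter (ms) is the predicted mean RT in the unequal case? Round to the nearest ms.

46 ms

Equiprobable entropy H₀ = log₂ 6 = 2.5850 bits.
Skewed entropy H = −Σ pᵢ log₂ pᵢ = 2.1509 bits.
ΔRT = b·(H₀ − H) = 105 × 0.4341 = 45.58 ms.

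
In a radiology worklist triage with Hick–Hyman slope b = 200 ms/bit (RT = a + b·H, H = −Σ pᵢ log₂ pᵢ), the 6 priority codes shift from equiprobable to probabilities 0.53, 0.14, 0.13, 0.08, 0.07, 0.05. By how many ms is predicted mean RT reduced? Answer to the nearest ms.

109 ms

The RT saving is b·ΔH. Equiprobable H₀ = log₂(6) = 2.5850 bits; with the given probabilities H = 2.0414 bits.
b·(H₀ − H) = 200 × (2.5850 − 2.0414) = 108.72 ms.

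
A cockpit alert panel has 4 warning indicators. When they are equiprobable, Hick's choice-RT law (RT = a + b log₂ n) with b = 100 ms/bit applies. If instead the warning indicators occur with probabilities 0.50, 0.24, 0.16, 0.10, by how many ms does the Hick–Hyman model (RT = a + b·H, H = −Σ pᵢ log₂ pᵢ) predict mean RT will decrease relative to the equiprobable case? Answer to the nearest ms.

Equiprobable entropy H₀ = log₂ 4 = 2.0000 bits.
Skewed entropy H = −Σ pᵢ log₂ pᵢ = 1.7493 bits.
ΔRT = b·(H₀ − H) = 100 × 0.2507 = 25.07 ms.

25 ms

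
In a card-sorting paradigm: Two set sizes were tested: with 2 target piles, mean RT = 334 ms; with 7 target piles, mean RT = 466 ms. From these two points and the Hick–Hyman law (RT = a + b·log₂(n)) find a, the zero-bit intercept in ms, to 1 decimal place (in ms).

b = (RT₂ − RT₁)/(log₂ n₂ − log₂ n₁) = (466 − 334)/(2.8074 − 1) = 73.035 ms/bit.
Intercept: a = 334 − 73.035·log₂(2) = 260.965 ms.

261.0 ms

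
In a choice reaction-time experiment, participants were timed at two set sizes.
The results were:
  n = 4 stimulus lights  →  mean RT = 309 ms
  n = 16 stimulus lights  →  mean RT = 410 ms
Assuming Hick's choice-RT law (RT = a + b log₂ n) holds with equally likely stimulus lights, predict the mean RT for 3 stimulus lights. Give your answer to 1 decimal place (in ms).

Fit slope and intercept:
  b = (410 − 309) / (log₂ 16 − log₂ 4) = 101 / (4 − 2) = 50.500 ms/bit
  a = 309 − 50.500 × 2 = 208.000 ms
Then RT(3) = 208.000 + 50.500 × log₂ 3 = 208.000 + 50.500 × 1.5850 ≈ 288.041 ms.

288.0 ms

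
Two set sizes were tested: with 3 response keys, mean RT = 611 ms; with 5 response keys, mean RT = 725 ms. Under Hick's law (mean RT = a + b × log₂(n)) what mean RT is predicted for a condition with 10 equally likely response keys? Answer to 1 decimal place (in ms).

Solve the two-equation system in a and b:
  b = (725 − 611) / (log₂ 5 − log₂ 3) = 114 / (2.3219 − 1.5850) = 154.688 ms/bit
  a = 611 − 154.688 × 1.5850 = 365.825 ms
Then RT(10) = 365.825 + 154.688 × log₂ 10 = 365.825 + 154.688 × 3.3219 ≈ 879.688 ms.

879.7 ms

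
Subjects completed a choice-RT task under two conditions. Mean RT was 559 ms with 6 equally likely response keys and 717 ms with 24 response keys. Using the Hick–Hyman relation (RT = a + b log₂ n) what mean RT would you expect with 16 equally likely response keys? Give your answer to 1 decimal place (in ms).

670.8 ms

Fit slope and intercept:
  b = (717 − 559) / (log₂ 24 − log₂ 6) = 158 / (4.5850 − 2.5850) = 79.000 ms/bit
  a = 559 − 79.000 × 2.5850 = 354.788 ms
Then RT(16) = 354.788 + 79.000 × log₂ 16 = 354.788 + 79.000 × 4 ≈ 670.788 ms.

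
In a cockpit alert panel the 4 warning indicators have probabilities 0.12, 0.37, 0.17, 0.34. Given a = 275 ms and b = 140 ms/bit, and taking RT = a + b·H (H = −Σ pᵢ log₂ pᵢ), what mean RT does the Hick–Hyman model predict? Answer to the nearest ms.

536 ms

H = 0.12·log₂(1/0.12) + 0.37·log₂(1/0.37) + 0.17·log₂(1/0.17) + 0.34·log₂(1/0.34) = 1.8616 bits.
RT = 275 + 140 × 1.8616 = 535.62 ms.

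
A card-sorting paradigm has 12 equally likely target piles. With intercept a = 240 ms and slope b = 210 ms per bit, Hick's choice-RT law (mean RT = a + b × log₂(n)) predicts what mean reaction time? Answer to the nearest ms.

log₂(12) = 3.5850 bits, so RT = 240 + 210 × 3.5850 ≈ 992.842 ms.

993 ms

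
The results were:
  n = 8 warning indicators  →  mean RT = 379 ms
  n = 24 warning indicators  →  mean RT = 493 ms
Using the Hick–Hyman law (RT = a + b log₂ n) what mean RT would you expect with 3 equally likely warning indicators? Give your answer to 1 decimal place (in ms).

277.2 ms

With log₂ n on the abscissa the relation is linear; from the two conditions:
  b = (493 − 379) / (log₂ 24 − log₂ 8) = 114 / (4.5850 − 3) = 71.926 ms/bit
  a = 379 − 71.926 × 3 = 163.222 ms
Then RT(3) = 163.222 + 71.926 × log₂ 3 = 163.222 + 71.926 × 1.5850 ≈ 277.222 ms.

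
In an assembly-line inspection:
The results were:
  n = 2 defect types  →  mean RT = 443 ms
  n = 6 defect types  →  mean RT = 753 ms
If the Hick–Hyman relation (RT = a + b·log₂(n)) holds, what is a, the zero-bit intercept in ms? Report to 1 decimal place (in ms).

247.4 ms

b = (RT₂ − RT₁)/(log₂ n₂ − log₂ n₁) = (753 − 443)/(2.5850 − 1) = 195.588 ms/bit.
a = RT₁ − b·log₂ n₁ = 443 − 195.588 × 1 = 247.412 ms.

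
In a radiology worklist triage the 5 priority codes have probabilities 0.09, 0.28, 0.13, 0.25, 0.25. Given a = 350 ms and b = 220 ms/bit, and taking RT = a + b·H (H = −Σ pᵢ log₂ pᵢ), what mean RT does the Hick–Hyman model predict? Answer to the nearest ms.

Entropy contributions −pᵢ log₂ pᵢ: 0.3127, 0.5142, 0.3826, 0.5000, 0.5000; sum H = 2.2095 bits.
RT = a + bH = 350 + 220·2.2095 = 836.09 ms.

836 ms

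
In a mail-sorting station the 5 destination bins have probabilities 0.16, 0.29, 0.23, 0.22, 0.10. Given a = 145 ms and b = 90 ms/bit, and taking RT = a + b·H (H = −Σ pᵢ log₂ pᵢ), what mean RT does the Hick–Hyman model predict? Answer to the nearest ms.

Entropy contributions −pᵢ log₂ pᵢ: 0.4230, 0.5179, 0.4877, 0.4806, 0.3322; sum H = 2.2414 bits.
RT = a + bH = 145 + 90·2.2414 = 346.72 ms.

347 ms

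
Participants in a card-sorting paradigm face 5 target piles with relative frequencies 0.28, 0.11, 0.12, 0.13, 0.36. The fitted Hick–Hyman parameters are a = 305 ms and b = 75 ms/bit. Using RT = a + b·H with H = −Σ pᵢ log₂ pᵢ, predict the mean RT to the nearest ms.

H = 0.28·log₂(1/0.28) + 0.11·log₂(1/0.11) + 0.12·log₂(1/0.12) + 0.13·log₂(1/0.13) + 0.36·log₂(1/0.36) = 2.1448 bits.
RT = 305 + 75 × 2.1448 = 465.86 ms.

466 ms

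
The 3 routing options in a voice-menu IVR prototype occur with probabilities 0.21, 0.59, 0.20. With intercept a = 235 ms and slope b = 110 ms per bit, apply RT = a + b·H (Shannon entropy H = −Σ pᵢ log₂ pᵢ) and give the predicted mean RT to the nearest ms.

Entropy contributions −pᵢ log₂ pᵢ: 0.4728, 0.4491, 0.4644; sum H = 1.3863 bits.
RT = a + bH = 235 + 110·1.3863 = 387.50 ms.

387 ms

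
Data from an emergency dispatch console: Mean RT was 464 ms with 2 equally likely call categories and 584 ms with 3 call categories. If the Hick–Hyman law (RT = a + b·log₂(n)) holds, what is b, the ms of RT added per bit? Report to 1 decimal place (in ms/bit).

Slope: b = (584 − 464) / (log₂ 3 − log₂ 2) = 120/0.5850 = 205.141 ms/bit.

205.1 ms/bit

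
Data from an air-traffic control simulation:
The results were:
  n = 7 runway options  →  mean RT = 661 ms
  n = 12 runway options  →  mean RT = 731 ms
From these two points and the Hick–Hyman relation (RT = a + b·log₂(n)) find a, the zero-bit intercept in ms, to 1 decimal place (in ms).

408.3 ms

The slope on a log₂ axis is (731 − 661) / (3.5850 − 2.8074) = 90.020 ms/bit.
a = RT₁ − b·log₂ n₁ = 661 − 90.020 × 2.8074 = 408.283 ms.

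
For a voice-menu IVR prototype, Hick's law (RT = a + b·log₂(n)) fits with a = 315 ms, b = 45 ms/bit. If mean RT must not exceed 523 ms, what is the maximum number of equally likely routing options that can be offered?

Information budget: (523 − 315)/45 = 4.6222 bits, so n ≤ 2^4.6222 = 24.628 → at most 24.

24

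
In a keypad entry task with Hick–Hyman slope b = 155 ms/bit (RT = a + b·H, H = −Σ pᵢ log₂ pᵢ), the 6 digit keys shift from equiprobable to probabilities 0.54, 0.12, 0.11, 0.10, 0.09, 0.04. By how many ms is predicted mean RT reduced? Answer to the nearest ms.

86 ms

Equiprobable entropy H₀ = log₂ 6 = 2.5850 bits.
Skewed entropy H = −Σ pᵢ log₂ pᵢ = 2.0280 bits.
ΔRT = b·(H₀ − H) = 155 × 0.5570 = 86.33 ms.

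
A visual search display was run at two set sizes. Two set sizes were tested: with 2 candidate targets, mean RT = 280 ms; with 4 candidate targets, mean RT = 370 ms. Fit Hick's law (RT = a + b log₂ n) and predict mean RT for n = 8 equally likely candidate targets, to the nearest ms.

With log₂ n on the abscissa the relation is linear; from the two conditions:
  b = (370 − 280) / (log₂ 4 − log₂ 2) = 90 / (2 − 1) = 90 ms/bit
  a = 280 − 90 × 1 = 190 ms
Then RT(8) = 190 + 90 × log₂ 8 = 190 + 90 × 3 ≈ 460.000 ms.

460 ms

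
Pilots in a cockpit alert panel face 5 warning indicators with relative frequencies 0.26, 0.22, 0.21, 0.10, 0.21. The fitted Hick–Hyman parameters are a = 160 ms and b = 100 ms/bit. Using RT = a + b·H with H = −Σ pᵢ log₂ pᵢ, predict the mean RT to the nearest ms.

386 ms

Entropy contributions −pᵢ log₂ pᵢ: 0.5053, 0.4806, 0.4728, 0.3322, 0.4728; sum H = 2.2637 bits.
RT = a + bH = 160 + 100·2.2637 = 386.37 ms.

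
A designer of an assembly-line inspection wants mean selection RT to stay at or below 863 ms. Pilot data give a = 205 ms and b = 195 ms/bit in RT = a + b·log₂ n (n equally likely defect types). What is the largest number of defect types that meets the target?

10

Set 205 + 195·log₂ n ≤ 863 → log₂ n ≤ (863 − 205)/195 = 3.3744.
So n ≤ 2^3.3744 = 10.370; the largest integer n is 10.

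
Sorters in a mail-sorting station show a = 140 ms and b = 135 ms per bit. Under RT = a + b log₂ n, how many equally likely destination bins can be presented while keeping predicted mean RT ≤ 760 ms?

24

135·log₂ n ≤ 760 − 140 = 620, giving log₂ n ≤ 4.5926 and n ≤ 24.127. The largest whole number is 24.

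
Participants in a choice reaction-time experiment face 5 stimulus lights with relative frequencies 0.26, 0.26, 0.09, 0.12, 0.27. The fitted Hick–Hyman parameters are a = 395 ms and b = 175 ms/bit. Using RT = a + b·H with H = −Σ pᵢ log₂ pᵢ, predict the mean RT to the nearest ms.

780 ms

H = 0.26·log₂(1/0.26) + 0.26·log₂(1/0.26) + 0.09·log₂(1/0.09) + 0.12·log₂(1/0.12) + 0.27·log₂(1/0.27) = 2.2003 bits.
RT = 395 + 175 × 2.2003 = 780.06 ms.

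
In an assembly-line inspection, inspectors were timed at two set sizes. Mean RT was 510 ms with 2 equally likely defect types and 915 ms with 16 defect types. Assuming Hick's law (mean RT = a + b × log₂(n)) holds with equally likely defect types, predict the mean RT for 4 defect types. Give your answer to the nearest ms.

645 ms

Solve the two-equation system in a and b:
  b = (915 − 510) / (log₂ 16 − log₂ 2) = 405 / (4 − 1) = 135 ms/bit
  a = 510 − 135 × 1 = 375 ms
Then RT(4) = 375 + 135 × log₂ 4 = 375 + 135 × 2 ≈ 645.000 ms.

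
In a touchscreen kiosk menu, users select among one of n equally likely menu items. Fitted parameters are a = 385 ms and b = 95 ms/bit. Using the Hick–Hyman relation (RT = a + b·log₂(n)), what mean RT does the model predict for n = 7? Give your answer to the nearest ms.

652 ms

log₂(7) = 2.8074 bits, so RT = 385 + 95 × 2.8074 ≈ 651.699 ms.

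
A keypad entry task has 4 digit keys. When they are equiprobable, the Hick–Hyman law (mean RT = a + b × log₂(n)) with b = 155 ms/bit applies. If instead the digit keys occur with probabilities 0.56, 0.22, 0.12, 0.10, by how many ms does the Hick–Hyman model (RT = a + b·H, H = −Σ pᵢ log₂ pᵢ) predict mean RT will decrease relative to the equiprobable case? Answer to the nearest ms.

55 ms

Equiprobable entropy H₀ = log₂ 4 = 2.0000 bits.
Skewed entropy H = −Σ pᵢ log₂ pᵢ = 1.6483 bits.
ΔRT = b·(H₀ − H) = 155 × 0.3517 = 54.52 ms.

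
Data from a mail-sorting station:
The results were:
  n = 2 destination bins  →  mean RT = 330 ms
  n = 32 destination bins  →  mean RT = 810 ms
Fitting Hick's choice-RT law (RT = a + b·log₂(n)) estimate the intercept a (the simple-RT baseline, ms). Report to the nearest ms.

210 ms

Slope: b = (810 − 330) / (log₂ 32 − log₂ 2) = 480/4.0000 = 120 ms/bit.
a = RT₁ − b·log₂ n₁ = 330 − 120 × 1 = 210.000 ms.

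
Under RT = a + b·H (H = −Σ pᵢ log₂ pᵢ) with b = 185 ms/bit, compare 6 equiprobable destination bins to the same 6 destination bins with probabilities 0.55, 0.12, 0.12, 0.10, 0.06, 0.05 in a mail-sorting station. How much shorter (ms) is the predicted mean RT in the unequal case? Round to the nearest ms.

108 ms

The RT saving is b·ΔH. Equiprobable H₀ = log₂(6) = 2.5850 bits; with the given probabilities H = 2.0003 bits.
b·(H₀ − H) = 185 × (2.5850 − 2.0003) = 108.16 ms.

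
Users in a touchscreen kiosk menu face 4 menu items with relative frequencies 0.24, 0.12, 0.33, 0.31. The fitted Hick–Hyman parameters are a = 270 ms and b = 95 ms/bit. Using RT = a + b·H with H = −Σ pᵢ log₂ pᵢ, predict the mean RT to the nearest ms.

Entropy contributions −pᵢ log₂ pᵢ: 0.4941, 0.3671, 0.5278, 0.5238; sum H = 1.9128 bits.
RT = a + bH = 270 + 95·1.9128 = 451.72 ms.

452 ms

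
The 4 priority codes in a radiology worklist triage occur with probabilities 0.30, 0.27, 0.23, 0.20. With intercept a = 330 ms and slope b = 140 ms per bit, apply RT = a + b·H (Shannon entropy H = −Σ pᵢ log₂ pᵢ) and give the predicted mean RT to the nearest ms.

H = 0.30·log₂(1/0.30) + 0.27·log₂(1/0.27) + 0.23·log₂(1/0.23) + 0.20·log₂(1/0.20) = 1.9832 bits.
RT = 330 + 140 × 1.9832 = 607.64 ms.

608 ms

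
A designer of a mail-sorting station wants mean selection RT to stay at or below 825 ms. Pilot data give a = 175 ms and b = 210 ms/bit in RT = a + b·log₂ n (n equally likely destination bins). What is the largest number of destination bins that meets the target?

8

210·log₂ n ≤ 825 − 175 = 650, giving log₂ n ≤ 3.0952 and n ≤ 8.546. The largest whole number is 8.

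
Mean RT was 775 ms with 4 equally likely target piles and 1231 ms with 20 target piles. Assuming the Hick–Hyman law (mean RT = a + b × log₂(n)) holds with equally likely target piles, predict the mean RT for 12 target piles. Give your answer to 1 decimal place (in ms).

RT is linear in log₂ n, so two points fix the line:
  b = (1231 − 775) / (log₂ 20 − log₂ 4) = 456 / (4.3219 − 2) = 196.389 ms/bit
  a = 775 − 196.389 × 2 = 382.223 ms
Then RT(12) = 382.223 + 196.389 × log₂ 12 = 382.223 + 196.389 × 3.5850 ≈ 1086.268 ms.

1086.3 ms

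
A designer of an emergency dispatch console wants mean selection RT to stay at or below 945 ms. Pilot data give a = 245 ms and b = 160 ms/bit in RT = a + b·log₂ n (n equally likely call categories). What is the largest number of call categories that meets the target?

160·log₂ n ≤ 945 − 245 = 700, giving log₂ n ≤ 4.3750 and n ≤ 20.749. The largest whole number is 20.

20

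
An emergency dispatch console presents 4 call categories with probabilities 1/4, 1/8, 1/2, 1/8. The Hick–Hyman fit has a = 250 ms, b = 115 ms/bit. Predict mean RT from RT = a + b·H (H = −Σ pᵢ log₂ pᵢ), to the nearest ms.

451 ms

H = −Σ pᵢ log₂ pᵢ = 0.25·2 + 0.125·3 + 0.5·1 + 0.125·3 = 1.750 bits.
RT = 250 + 115 × 1.750 = 451.25 ms.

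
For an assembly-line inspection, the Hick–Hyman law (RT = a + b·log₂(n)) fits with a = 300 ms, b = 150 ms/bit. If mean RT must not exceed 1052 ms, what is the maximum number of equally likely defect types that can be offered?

32

Information budget: (1052 − 300)/150 = 5.0133 bits, so n ≤ 2^5.0133 = 32.297 → at most 32.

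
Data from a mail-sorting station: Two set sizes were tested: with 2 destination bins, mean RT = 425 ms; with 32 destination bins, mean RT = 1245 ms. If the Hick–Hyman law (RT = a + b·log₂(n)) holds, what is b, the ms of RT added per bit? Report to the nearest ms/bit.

205 ms/bit

b = (RT₂ − RT₁)/(log₂ n₂ − log₂ n₁) = (1245 − 425)/(5 − 1) = 205 ms/bit.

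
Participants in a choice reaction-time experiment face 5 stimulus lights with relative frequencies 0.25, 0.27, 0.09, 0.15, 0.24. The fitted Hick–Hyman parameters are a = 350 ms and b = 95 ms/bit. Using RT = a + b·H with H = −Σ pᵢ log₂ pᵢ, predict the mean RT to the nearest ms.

H = 0.25·log₂(1/0.25) + 0.27·log₂(1/0.27) + 0.09·log₂(1/0.09) + 0.15·log₂(1/0.15) + 0.24·log₂(1/0.24) = 2.2274 bits.
RT = 350 + 95 × 2.2274 = 561.60 ms.

562 ms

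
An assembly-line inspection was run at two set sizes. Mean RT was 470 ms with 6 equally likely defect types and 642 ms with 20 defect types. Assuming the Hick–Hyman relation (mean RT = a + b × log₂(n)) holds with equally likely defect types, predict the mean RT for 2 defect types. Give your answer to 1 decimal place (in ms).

313.1 ms

Solve the two-equation system in a and b:
  b = (642 − 470) / (log₂ 20 − log₂ 6) = 172 / (4.3219 − 2.5850) = 99.023 ms/bit
  a = 470 − 99.023 × 2.5850 = 214.029 ms
Then RT(2) = 214.029 + 99.023 × log₂ 2 = 214.029 + 99.023 × 1 ≈ 313.052 ms.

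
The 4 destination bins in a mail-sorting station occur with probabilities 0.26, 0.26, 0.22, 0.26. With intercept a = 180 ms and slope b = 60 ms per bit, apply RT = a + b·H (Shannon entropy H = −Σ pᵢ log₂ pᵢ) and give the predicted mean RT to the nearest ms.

H = 0.26·log₂(1/0.26) + 0.26·log₂(1/0.26) + 0.22·log₂(1/0.22) + 0.26·log₂(1/0.26) = 1.9964 bits.
RT = 180 + 60 × 1.9964 = 299.79 ms.

300 ms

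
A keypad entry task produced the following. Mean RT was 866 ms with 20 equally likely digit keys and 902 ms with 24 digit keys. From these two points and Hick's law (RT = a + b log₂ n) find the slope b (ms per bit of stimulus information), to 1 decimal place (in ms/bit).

136.9 ms/bit

The slope on a log₂ axis is (902 − 866) / (4.5850 − 4.3219) = 136.864 ms/bit.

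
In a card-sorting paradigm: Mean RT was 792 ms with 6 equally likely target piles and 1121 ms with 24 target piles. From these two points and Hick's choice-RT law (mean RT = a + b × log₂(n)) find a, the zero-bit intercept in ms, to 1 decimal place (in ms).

Slope: b = (1121 − 792) / (log₂ 24 − log₂ 6) = 329/2.0000 = 164.500 ms/bit.
a = RT₁ − b·log₂ n₁ = 792 − 164.500 × 2.5850 = 366.774 ms.

366.8 ms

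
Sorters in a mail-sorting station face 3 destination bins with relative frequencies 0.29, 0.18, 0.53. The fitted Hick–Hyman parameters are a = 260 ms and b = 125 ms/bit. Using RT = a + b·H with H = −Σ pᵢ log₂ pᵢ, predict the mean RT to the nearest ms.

H = 0.29·log₂(1/0.29) + 0.18·log₂(1/0.18) + 0.53·log₂(1/0.53) = 1.4487 bits.
RT = 260 + 125 × 1.4487 = 441.08 ms.

441 ms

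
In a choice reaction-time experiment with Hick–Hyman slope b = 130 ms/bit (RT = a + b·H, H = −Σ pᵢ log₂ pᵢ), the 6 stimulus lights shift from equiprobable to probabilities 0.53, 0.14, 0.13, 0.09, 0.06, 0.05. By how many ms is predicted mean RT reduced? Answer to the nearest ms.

71 ms

The RT saving is b·ΔH. Equiprobable H₀ = log₂(6) = 2.5850 bits; with the given probabilities H = 2.0375 bits.
b·(H₀ − H) = 130 × (2.5850 − 2.0375) = 71.17 ms.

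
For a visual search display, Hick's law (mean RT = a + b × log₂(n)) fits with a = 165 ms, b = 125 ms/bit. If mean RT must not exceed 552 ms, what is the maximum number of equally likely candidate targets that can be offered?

Information budget: (552 − 165)/125 = 3.0960 bits, so n ≤ 2^3.0960 = 8.550 → at most 8.

8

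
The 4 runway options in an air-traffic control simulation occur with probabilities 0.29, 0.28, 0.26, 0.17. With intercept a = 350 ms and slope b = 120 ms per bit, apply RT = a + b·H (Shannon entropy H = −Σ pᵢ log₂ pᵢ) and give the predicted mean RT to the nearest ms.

H = 0.29·log₂(1/0.29) + 0.28·log₂(1/0.28) + 0.26·log₂(1/0.26) + 0.17·log₂(1/0.17) = 1.9720 bits.
RT = 350 + 120 × 1.9720 = 586.64 ms.

587 ms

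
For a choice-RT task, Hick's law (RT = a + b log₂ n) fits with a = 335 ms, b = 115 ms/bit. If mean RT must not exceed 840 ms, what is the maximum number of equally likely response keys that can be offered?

20

Set 335 + 115·log₂ n ≤ 840 → log₂ n ≤ (840 − 335)/115 = 4.3913.
So n ≤ 2^4.3913 = 20.985; the largest integer n is 20.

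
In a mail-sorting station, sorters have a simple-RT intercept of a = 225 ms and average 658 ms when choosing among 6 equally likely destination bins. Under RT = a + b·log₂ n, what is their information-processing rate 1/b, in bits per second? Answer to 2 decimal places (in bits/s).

b = (658 − 225)/log₂ 6 = 433/2.5850 = 167.507 ms per bit = 0.16751 s/bit; the reciprocal is 5.970 bits/s.

5.97 bits/s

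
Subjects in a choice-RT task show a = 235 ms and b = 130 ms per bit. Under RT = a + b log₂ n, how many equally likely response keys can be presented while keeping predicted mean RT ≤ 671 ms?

Set 235 + 130·log₂ n ≤ 671 → log₂ n ≤ (671 − 235)/130 = 3.3538.
So n ≤ 2^3.3538 = 10.224; the largest integer n is 10.

10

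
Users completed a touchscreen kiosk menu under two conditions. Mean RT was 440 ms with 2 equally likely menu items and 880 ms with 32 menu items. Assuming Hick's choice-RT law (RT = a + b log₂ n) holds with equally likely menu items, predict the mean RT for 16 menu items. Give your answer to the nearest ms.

770 ms

Solve the two-equation system in a and b:
  b = (880 − 440) / (log₂ 32 − log₂ 2) = 440 / (5 − 1) = 110 ms/bit
  a = 440 − 110 × 1 = 330 ms
Then RT(16) = 330 + 110 × log₂ 16 = 330 + 110 × 4 ≈ 770.000 ms.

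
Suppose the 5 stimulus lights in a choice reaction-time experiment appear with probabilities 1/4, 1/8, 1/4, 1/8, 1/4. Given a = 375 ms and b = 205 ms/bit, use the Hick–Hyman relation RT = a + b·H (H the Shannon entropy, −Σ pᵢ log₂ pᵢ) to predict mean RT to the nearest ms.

836 ms

H = −Σ pᵢ log₂ pᵢ = 0.25·2 + 0.125·3 + 0.25·2 + 0.125·3 + 0.25·2 = 2.250 bits.
RT = 375 + 205 × 2.250 = 836.25 ms.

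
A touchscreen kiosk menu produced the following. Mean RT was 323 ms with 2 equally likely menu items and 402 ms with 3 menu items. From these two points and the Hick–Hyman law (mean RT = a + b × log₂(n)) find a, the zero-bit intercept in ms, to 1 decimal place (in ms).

The slope on a log₂ axis is (402 − 323) / (1.5850 − 1) = 135.051 ms/bit.
Intercept: a = 323 − 135.051·log₂(2) = 187.949 ms.

187.9 ms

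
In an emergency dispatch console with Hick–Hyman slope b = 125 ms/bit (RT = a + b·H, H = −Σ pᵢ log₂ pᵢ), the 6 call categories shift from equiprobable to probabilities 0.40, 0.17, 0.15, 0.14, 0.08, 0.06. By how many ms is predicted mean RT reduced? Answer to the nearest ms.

The RT saving is b·ΔH. Equiprobable H₀ = log₂(6) = 2.5850 bits; with the given probabilities H = 2.3061 bits.
b·(H₀ − H) = 125 × (2.5850 − 2.3061) = 34.86 ms.

35 ms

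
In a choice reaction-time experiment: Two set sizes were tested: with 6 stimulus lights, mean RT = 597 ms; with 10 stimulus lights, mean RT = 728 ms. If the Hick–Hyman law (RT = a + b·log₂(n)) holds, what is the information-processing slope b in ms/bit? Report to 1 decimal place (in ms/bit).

177.8 ms/bit

Slope: b = (728 − 597) / (log₂ 10 − log₂ 6) = 131/0.7370 = 177.756 ms/bit.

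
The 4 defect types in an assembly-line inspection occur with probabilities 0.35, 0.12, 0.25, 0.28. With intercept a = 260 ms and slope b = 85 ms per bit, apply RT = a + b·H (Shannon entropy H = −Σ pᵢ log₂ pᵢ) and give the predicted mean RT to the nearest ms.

422 ms

H = 0.35·log₂(1/0.35) + 0.12·log₂(1/0.12) + 0.25·log₂(1/0.25) + 0.28·log₂(1/0.28) = 1.9114 bits.
RT = 260 + 85 × 1.9114 = 422.47 ms.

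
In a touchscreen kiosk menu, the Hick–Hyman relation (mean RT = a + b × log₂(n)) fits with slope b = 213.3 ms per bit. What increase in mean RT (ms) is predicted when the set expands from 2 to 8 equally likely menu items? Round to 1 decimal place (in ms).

The intercept a cancels: ΔRT = b·(log₂ n₂ − log₂ n₁) = b·log₂(n₂/n₁).
log₂(8) − log₂(2) = log₂(8/2) = log₂(4) = 2.
ΔRT = 213.3 × 2.0000 = 426.600 ms.

426.6 ms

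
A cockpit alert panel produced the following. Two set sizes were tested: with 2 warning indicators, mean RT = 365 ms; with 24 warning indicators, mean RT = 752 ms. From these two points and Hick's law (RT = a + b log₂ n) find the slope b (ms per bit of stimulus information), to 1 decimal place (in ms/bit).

108.0 ms/bit

The slope on a log₂ axis is (752 − 365) / (4.5850 − 1) = 107.951 ms/bit.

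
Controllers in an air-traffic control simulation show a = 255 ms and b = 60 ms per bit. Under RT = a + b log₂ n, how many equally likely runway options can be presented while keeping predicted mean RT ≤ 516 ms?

60·log₂ n ≤ 516 − 255 = 261, giving log₂ n ≤ 4.3500 and n ≤ 20.393. The largest whole number is 20.

20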